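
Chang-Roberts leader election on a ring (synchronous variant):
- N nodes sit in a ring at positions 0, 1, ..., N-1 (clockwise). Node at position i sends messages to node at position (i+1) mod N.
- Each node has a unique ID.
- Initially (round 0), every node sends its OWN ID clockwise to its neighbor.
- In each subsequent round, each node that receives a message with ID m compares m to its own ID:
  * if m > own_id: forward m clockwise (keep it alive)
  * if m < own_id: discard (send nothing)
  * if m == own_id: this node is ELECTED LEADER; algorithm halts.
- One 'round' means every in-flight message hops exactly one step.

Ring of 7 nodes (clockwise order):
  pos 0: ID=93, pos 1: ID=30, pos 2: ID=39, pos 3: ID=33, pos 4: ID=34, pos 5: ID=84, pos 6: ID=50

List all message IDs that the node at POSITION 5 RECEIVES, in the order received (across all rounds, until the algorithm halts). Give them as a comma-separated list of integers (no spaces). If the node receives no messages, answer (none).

Answer: 34,39,93

Derivation:
Round 1: pos1(id30) recv 93: fwd; pos2(id39) recv 30: drop; pos3(id33) recv 39: fwd; pos4(id34) recv 33: drop; pos5(id84) recv 34: drop; pos6(id50) recv 84: fwd; pos0(id93) recv 50: drop
Round 2: pos2(id39) recv 93: fwd; pos4(id34) recv 39: fwd; pos0(id93) recv 84: drop
Round 3: pos3(id33) recv 93: fwd; pos5(id84) recv 39: drop
Round 4: pos4(id34) recv 93: fwd
Round 5: pos5(id84) recv 93: fwd
Round 6: pos6(id50) recv 93: fwd
Round 7: pos0(id93) recv 93: ELECTED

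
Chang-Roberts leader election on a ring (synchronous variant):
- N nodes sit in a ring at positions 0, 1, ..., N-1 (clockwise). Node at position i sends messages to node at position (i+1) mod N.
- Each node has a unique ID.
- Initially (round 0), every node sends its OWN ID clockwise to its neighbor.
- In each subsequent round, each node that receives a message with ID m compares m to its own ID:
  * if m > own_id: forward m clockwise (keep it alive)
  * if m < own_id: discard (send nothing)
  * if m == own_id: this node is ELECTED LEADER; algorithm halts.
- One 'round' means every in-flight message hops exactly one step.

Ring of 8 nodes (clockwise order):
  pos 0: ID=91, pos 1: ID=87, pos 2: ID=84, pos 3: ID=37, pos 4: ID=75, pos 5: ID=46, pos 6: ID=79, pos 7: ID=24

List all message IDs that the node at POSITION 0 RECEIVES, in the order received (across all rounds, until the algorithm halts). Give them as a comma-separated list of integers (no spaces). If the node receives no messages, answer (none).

Round 1: pos1(id87) recv 91: fwd; pos2(id84) recv 87: fwd; pos3(id37) recv 84: fwd; pos4(id75) recv 37: drop; pos5(id46) recv 75: fwd; pos6(id79) recv 46: drop; pos7(id24) recv 79: fwd; pos0(id91) recv 24: drop
Round 2: pos2(id84) recv 91: fwd; pos3(id37) recv 87: fwd; pos4(id75) recv 84: fwd; pos6(id79) recv 75: drop; pos0(id91) recv 79: drop
Round 3: pos3(id37) recv 91: fwd; pos4(id75) recv 87: fwd; pos5(id46) recv 84: fwd
Round 4: pos4(id75) recv 91: fwd; pos5(id46) recv 87: fwd; pos6(id79) recv 84: fwd
Round 5: pos5(id46) recv 91: fwd; pos6(id79) recv 87: fwd; pos7(id24) recv 84: fwd
Round 6: pos6(id79) recv 91: fwd; pos7(id24) recv 87: fwd; pos0(id91) recv 84: drop
Round 7: pos7(id24) recv 91: fwd; pos0(id91) recv 87: drop
Round 8: pos0(id91) recv 91: ELECTED

Answer: 24,79,84,87,91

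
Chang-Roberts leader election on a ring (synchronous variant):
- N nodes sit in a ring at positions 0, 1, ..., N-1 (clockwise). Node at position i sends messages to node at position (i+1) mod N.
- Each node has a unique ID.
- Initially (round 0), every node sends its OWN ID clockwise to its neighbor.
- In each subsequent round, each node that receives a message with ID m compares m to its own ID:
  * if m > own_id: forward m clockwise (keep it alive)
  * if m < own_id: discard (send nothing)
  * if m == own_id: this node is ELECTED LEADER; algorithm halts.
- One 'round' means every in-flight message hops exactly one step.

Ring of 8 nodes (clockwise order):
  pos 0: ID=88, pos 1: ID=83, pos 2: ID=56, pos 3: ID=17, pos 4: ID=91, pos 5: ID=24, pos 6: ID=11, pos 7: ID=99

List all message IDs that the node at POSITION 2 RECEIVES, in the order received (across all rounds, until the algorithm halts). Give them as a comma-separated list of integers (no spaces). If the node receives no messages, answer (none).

Answer: 83,88,99

Derivation:
Round 1: pos1(id83) recv 88: fwd; pos2(id56) recv 83: fwd; pos3(id17) recv 56: fwd; pos4(id91) recv 17: drop; pos5(id24) recv 91: fwd; pos6(id11) recv 24: fwd; pos7(id99) recv 11: drop; pos0(id88) recv 99: fwd
Round 2: pos2(id56) recv 88: fwd; pos3(id17) recv 83: fwd; pos4(id91) recv 56: drop; pos6(id11) recv 91: fwd; pos7(id99) recv 24: drop; pos1(id83) recv 99: fwd
Round 3: pos3(id17) recv 88: fwd; pos4(id91) recv 83: drop; pos7(id99) recv 91: drop; pos2(id56) recv 99: fwd
Round 4: pos4(id91) recv 88: drop; pos3(id17) recv 99: fwd
Round 5: pos4(id91) recv 99: fwd
Round 6: pos5(id24) recv 99: fwd
Round 7: pos6(id11) recv 99: fwd
Round 8: pos7(id99) recv 99: ELECTED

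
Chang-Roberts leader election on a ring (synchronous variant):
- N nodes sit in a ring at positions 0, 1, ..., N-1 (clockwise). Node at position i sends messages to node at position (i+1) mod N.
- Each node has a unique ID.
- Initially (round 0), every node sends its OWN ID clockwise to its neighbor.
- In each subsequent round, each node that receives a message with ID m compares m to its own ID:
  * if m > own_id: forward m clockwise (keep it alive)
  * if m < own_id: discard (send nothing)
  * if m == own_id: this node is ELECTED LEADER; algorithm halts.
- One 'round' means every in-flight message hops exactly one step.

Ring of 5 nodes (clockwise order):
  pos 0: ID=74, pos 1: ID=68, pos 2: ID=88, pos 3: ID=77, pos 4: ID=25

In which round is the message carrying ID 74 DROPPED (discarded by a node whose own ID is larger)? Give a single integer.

Round 1: pos1(id68) recv 74: fwd; pos2(id88) recv 68: drop; pos3(id77) recv 88: fwd; pos4(id25) recv 77: fwd; pos0(id74) recv 25: drop
Round 2: pos2(id88) recv 74: drop; pos4(id25) recv 88: fwd; pos0(id74) recv 77: fwd
Round 3: pos0(id74) recv 88: fwd; pos1(id68) recv 77: fwd
Round 4: pos1(id68) recv 88: fwd; pos2(id88) recv 77: drop
Round 5: pos2(id88) recv 88: ELECTED
Message ID 74 originates at pos 0; dropped at pos 2 in round 2

Answer: 2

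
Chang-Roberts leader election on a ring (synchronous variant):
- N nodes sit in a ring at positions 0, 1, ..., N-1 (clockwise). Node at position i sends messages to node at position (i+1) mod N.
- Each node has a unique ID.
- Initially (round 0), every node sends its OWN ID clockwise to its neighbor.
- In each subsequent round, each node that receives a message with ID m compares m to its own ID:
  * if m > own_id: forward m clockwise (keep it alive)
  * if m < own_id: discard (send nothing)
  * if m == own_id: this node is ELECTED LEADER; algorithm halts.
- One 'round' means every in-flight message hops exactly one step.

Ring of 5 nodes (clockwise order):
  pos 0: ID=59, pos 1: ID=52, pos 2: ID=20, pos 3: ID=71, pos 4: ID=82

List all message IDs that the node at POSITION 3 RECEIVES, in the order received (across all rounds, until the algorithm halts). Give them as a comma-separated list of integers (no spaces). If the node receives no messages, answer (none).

Answer: 20,52,59,82

Derivation:
Round 1: pos1(id52) recv 59: fwd; pos2(id20) recv 52: fwd; pos3(id71) recv 20: drop; pos4(id82) recv 71: drop; pos0(id59) recv 82: fwd
Round 2: pos2(id20) recv 59: fwd; pos3(id71) recv 52: drop; pos1(id52) recv 82: fwd
Round 3: pos3(id71) recv 59: drop; pos2(id20) recv 82: fwd
Round 4: pos3(id71) recv 82: fwd
Round 5: pos4(id82) recv 82: ELECTED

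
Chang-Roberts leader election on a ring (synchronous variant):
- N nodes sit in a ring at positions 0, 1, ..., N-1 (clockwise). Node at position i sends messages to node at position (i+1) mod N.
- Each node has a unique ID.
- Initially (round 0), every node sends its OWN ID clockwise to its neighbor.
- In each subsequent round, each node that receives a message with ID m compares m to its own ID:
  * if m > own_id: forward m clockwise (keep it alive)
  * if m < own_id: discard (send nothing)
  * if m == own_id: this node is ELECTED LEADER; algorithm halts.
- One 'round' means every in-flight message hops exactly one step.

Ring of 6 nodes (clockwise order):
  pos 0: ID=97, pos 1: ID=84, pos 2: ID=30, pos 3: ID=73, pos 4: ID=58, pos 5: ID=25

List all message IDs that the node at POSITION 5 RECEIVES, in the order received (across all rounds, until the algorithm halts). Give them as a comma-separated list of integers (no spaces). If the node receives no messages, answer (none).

Answer: 58,73,84,97

Derivation:
Round 1: pos1(id84) recv 97: fwd; pos2(id30) recv 84: fwd; pos3(id73) recv 30: drop; pos4(id58) recv 73: fwd; pos5(id25) recv 58: fwd; pos0(id97) recv 25: drop
Round 2: pos2(id30) recv 97: fwd; pos3(id73) recv 84: fwd; pos5(id25) recv 73: fwd; pos0(id97) recv 58: drop
Round 3: pos3(id73) recv 97: fwd; pos4(id58) recv 84: fwd; pos0(id97) recv 73: drop
Round 4: pos4(id58) recv 97: fwd; pos5(id25) recv 84: fwd
Round 5: pos5(id25) recv 97: fwd; pos0(id97) recv 84: drop
Round 6: pos0(id97) recv 97: ELECTED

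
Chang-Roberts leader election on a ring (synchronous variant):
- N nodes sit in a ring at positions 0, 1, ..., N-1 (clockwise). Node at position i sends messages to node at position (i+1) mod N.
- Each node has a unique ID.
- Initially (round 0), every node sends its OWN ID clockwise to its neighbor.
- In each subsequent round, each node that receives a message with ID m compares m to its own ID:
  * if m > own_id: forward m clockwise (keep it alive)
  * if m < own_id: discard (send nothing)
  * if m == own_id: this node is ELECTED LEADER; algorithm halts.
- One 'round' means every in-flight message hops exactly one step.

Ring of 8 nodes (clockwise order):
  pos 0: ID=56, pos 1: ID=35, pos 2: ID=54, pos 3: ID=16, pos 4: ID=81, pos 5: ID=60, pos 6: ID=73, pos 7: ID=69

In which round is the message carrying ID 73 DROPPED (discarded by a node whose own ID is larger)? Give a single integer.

Round 1: pos1(id35) recv 56: fwd; pos2(id54) recv 35: drop; pos3(id16) recv 54: fwd; pos4(id81) recv 16: drop; pos5(id60) recv 81: fwd; pos6(id73) recv 60: drop; pos7(id69) recv 73: fwd; pos0(id56) recv 69: fwd
Round 2: pos2(id54) recv 56: fwd; pos4(id81) recv 54: drop; pos6(id73) recv 81: fwd; pos0(id56) recv 73: fwd; pos1(id35) recv 69: fwd
Round 3: pos3(id16) recv 56: fwd; pos7(id69) recv 81: fwd; pos1(id35) recv 73: fwd; pos2(id54) recv 69: fwd
Round 4: pos4(id81) recv 56: drop; pos0(id56) recv 81: fwd; pos2(id54) recv 73: fwd; pos3(id16) recv 69: fwd
Round 5: pos1(id35) recv 81: fwd; pos3(id16) recv 73: fwd; pos4(id81) recv 69: drop
Round 6: pos2(id54) recv 81: fwd; pos4(id81) recv 73: drop
Round 7: pos3(id16) recv 81: fwd
Round 8: pos4(id81) recv 81: ELECTED
Message ID 73 originates at pos 6; dropped at pos 4 in round 6

Answer: 6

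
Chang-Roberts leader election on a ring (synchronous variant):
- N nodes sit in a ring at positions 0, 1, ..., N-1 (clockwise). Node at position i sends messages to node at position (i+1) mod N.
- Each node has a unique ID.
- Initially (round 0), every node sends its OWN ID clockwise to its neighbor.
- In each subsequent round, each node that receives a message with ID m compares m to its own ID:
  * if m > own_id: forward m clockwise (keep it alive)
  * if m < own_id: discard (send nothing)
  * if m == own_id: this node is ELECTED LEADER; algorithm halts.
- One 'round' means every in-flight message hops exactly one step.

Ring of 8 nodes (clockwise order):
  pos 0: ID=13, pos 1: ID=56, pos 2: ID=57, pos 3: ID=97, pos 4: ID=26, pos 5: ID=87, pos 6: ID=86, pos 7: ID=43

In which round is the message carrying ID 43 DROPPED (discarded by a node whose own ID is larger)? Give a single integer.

Round 1: pos1(id56) recv 13: drop; pos2(id57) recv 56: drop; pos3(id97) recv 57: drop; pos4(id26) recv 97: fwd; pos5(id87) recv 26: drop; pos6(id86) recv 87: fwd; pos7(id43) recv 86: fwd; pos0(id13) recv 43: fwd
Round 2: pos5(id87) recv 97: fwd; pos7(id43) recv 87: fwd; pos0(id13) recv 86: fwd; pos1(id56) recv 43: drop
Round 3: pos6(id86) recv 97: fwd; pos0(id13) recv 87: fwd; pos1(id56) recv 86: fwd
Round 4: pos7(id43) recv 97: fwd; pos1(id56) recv 87: fwd; pos2(id57) recv 86: fwd
Round 5: pos0(id13) recv 97: fwd; pos2(id57) recv 87: fwd; pos3(id97) recv 86: drop
Round 6: pos1(id56) recv 97: fwd; pos3(id97) recv 87: drop
Round 7: pos2(id57) recv 97: fwd
Round 8: pos3(id97) recv 97: ELECTED
Message ID 43 originates at pos 7; dropped at pos 1 in round 2

Answer: 2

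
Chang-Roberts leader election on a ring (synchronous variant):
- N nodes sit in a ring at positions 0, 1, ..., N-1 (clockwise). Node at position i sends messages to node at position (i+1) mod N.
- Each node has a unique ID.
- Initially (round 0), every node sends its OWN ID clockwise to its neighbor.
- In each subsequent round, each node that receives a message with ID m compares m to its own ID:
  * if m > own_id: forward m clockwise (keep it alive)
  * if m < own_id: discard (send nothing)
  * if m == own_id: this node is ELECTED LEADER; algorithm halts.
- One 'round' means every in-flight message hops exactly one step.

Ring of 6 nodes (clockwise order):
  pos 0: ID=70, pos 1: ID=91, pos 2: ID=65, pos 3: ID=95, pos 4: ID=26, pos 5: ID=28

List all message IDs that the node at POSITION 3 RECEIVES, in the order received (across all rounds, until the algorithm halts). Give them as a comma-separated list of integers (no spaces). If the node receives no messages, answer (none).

Answer: 65,91,95

Derivation:
Round 1: pos1(id91) recv 70: drop; pos2(id65) recv 91: fwd; pos3(id95) recv 65: drop; pos4(id26) recv 95: fwd; pos5(id28) recv 26: drop; pos0(id70) recv 28: drop
Round 2: pos3(id95) recv 91: drop; pos5(id28) recv 95: fwd
Round 3: pos0(id70) recv 95: fwd
Round 4: pos1(id91) recv 95: fwd
Round 5: pos2(id65) recv 95: fwd
Round 6: pos3(id95) recv 95: ELECTED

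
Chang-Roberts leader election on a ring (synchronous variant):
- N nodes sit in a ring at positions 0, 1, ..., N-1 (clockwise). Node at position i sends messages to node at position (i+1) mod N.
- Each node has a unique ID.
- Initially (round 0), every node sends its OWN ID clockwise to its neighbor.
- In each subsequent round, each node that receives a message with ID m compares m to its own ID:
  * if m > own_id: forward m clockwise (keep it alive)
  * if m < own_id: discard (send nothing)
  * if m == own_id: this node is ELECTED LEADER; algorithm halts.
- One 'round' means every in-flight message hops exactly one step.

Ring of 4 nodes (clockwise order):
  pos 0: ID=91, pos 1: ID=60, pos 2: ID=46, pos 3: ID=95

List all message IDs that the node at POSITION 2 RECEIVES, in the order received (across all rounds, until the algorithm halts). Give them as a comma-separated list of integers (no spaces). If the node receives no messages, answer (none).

Answer: 60,91,95

Derivation:
Round 1: pos1(id60) recv 91: fwd; pos2(id46) recv 60: fwd; pos3(id95) recv 46: drop; pos0(id91) recv 95: fwd
Round 2: pos2(id46) recv 91: fwd; pos3(id95) recv 60: drop; pos1(id60) recv 95: fwd
Round 3: pos3(id95) recv 91: drop; pos2(id46) recv 95: fwd
Round 4: pos3(id95) recv 95: ELECTED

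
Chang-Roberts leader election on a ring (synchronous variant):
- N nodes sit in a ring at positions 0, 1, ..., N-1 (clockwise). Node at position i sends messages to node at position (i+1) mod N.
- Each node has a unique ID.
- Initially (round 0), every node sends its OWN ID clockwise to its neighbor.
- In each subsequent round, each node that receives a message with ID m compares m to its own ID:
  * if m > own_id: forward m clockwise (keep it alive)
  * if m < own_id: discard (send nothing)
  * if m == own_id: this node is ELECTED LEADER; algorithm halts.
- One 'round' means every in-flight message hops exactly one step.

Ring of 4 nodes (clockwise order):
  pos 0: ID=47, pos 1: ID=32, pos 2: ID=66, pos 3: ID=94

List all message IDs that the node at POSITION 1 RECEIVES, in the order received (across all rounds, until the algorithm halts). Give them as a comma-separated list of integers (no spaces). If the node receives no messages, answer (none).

Answer: 47,94

Derivation:
Round 1: pos1(id32) recv 47: fwd; pos2(id66) recv 32: drop; pos3(id94) recv 66: drop; pos0(id47) recv 94: fwd
Round 2: pos2(id66) recv 47: drop; pos1(id32) recv 94: fwd
Round 3: pos2(id66) recv 94: fwd
Round 4: pos3(id94) recv 94: ELECTED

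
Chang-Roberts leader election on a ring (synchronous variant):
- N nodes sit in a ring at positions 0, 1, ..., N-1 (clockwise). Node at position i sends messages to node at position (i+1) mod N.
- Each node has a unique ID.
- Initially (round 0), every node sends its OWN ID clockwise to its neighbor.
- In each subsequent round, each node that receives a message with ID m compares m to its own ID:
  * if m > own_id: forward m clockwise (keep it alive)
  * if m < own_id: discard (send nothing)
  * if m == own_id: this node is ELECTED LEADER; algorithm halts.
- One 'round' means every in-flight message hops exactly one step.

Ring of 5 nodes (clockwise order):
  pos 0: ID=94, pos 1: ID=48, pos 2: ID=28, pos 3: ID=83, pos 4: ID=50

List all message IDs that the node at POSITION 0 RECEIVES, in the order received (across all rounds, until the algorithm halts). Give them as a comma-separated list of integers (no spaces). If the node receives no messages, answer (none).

Answer: 50,83,94

Derivation:
Round 1: pos1(id48) recv 94: fwd; pos2(id28) recv 48: fwd; pos3(id83) recv 28: drop; pos4(id50) recv 83: fwd; pos0(id94) recv 50: drop
Round 2: pos2(id28) recv 94: fwd; pos3(id83) recv 48: drop; pos0(id94) recv 83: drop
Round 3: pos3(id83) recv 94: fwd
Round 4: pos4(id50) recv 94: fwd
Round 5: pos0(id94) recv 94: ELECTED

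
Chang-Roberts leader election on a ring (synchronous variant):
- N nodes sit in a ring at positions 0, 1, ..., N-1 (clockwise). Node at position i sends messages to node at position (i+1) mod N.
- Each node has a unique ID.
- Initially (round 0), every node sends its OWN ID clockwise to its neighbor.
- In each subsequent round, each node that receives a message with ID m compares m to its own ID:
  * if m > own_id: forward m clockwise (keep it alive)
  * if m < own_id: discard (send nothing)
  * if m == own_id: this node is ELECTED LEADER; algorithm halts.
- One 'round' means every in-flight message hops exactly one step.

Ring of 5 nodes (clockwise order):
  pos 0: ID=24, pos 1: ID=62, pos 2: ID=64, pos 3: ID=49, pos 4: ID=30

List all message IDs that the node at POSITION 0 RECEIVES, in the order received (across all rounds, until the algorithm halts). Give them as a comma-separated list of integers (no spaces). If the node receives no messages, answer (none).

Answer: 30,49,64

Derivation:
Round 1: pos1(id62) recv 24: drop; pos2(id64) recv 62: drop; pos3(id49) recv 64: fwd; pos4(id30) recv 49: fwd; pos0(id24) recv 30: fwd
Round 2: pos4(id30) recv 64: fwd; pos0(id24) recv 49: fwd; pos1(id62) recv 30: drop
Round 3: pos0(id24) recv 64: fwd; pos1(id62) recv 49: drop
Round 4: pos1(id62) recv 64: fwd
Round 5: pos2(id64) recv 64: ELECTED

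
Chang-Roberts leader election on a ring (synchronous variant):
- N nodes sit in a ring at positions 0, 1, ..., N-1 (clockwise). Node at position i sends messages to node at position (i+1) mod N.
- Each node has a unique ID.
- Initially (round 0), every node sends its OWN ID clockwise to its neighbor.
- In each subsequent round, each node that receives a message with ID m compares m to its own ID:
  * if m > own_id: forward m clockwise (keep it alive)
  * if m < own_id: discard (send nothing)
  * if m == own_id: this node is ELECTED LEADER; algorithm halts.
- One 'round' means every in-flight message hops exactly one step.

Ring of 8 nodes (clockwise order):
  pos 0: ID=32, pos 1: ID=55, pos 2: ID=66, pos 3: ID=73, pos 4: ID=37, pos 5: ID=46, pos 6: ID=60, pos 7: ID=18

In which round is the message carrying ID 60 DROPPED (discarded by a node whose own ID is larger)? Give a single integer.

Round 1: pos1(id55) recv 32: drop; pos2(id66) recv 55: drop; pos3(id73) recv 66: drop; pos4(id37) recv 73: fwd; pos5(id46) recv 37: drop; pos6(id60) recv 46: drop; pos7(id18) recv 60: fwd; pos0(id32) recv 18: drop
Round 2: pos5(id46) recv 73: fwd; pos0(id32) recv 60: fwd
Round 3: pos6(id60) recv 73: fwd; pos1(id55) recv 60: fwd
Round 4: pos7(id18) recv 73: fwd; pos2(id66) recv 60: drop
Round 5: pos0(id32) recv 73: fwd
Round 6: pos1(id55) recv 73: fwd
Round 7: pos2(id66) recv 73: fwd
Round 8: pos3(id73) recv 73: ELECTED
Message ID 60 originates at pos 6; dropped at pos 2 in round 4

Answer: 4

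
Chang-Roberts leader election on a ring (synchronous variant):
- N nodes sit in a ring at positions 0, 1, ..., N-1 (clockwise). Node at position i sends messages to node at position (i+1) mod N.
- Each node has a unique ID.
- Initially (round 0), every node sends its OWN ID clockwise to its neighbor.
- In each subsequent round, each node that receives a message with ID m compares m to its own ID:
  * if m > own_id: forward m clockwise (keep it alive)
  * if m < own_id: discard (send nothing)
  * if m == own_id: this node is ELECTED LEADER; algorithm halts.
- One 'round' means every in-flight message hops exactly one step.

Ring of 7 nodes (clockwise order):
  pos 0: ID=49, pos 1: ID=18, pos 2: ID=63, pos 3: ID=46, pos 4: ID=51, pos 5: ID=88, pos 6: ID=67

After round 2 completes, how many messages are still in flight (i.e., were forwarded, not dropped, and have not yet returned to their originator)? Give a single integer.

Round 1: pos1(id18) recv 49: fwd; pos2(id63) recv 18: drop; pos3(id46) recv 63: fwd; pos4(id51) recv 46: drop; pos5(id88) recv 51: drop; pos6(id67) recv 88: fwd; pos0(id49) recv 67: fwd
Round 2: pos2(id63) recv 49: drop; pos4(id51) recv 63: fwd; pos0(id49) recv 88: fwd; pos1(id18) recv 67: fwd
After round 2: 3 messages still in flight

Answer: 3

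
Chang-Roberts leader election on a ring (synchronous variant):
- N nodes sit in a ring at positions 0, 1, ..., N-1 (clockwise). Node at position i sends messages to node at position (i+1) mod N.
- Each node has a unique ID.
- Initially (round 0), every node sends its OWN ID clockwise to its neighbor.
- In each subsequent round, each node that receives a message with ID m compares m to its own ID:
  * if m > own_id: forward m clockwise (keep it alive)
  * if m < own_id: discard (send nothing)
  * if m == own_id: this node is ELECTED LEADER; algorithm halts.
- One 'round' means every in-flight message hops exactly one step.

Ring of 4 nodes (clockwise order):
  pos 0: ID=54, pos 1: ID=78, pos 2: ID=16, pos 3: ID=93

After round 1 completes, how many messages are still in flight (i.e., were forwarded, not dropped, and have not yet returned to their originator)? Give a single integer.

Answer: 2

Derivation:
Round 1: pos1(id78) recv 54: drop; pos2(id16) recv 78: fwd; pos3(id93) recv 16: drop; pos0(id54) recv 93: fwd
After round 1: 2 messages still in flight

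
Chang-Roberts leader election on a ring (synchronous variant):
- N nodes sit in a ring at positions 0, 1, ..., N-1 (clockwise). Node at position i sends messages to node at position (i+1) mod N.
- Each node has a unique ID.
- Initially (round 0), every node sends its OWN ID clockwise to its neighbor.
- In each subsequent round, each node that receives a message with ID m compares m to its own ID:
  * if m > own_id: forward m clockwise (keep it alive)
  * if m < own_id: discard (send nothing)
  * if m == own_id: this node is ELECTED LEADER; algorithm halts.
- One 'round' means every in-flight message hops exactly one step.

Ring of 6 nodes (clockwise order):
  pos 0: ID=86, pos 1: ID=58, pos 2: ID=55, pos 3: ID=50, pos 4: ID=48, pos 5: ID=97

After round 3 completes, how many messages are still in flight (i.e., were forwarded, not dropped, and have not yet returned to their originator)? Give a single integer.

Round 1: pos1(id58) recv 86: fwd; pos2(id55) recv 58: fwd; pos3(id50) recv 55: fwd; pos4(id48) recv 50: fwd; pos5(id97) recv 48: drop; pos0(id86) recv 97: fwd
Round 2: pos2(id55) recv 86: fwd; pos3(id50) recv 58: fwd; pos4(id48) recv 55: fwd; pos5(id97) recv 50: drop; pos1(id58) recv 97: fwd
Round 3: pos3(id50) recv 86: fwd; pos4(id48) recv 58: fwd; pos5(id97) recv 55: drop; pos2(id55) recv 97: fwd
After round 3: 3 messages still in flight

Answer: 3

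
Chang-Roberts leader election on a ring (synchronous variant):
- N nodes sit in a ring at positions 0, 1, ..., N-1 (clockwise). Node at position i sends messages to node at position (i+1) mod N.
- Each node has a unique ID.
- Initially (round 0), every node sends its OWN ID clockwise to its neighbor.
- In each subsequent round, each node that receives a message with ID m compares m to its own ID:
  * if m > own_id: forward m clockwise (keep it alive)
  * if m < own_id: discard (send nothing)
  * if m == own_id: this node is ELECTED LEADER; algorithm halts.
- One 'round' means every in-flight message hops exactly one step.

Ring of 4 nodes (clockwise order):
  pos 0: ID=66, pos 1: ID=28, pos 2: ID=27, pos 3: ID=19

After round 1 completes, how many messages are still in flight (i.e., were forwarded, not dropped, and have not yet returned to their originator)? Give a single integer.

Answer: 3

Derivation:
Round 1: pos1(id28) recv 66: fwd; pos2(id27) recv 28: fwd; pos3(id19) recv 27: fwd; pos0(id66) recv 19: drop
After round 1: 3 messages still in flight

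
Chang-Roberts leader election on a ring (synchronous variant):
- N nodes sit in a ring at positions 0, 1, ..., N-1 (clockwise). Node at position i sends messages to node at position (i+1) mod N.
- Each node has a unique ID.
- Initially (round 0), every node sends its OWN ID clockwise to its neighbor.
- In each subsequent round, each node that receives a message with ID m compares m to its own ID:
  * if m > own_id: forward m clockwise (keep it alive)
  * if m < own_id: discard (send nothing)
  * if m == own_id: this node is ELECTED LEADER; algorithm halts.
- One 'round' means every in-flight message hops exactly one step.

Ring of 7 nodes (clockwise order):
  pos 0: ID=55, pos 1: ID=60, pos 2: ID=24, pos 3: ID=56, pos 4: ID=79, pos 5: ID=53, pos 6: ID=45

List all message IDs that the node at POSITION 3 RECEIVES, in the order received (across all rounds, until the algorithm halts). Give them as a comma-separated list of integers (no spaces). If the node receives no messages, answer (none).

Answer: 24,60,79

Derivation:
Round 1: pos1(id60) recv 55: drop; pos2(id24) recv 60: fwd; pos3(id56) recv 24: drop; pos4(id79) recv 56: drop; pos5(id53) recv 79: fwd; pos6(id45) recv 53: fwd; pos0(id55) recv 45: drop
Round 2: pos3(id56) recv 60: fwd; pos6(id45) recv 79: fwd; pos0(id55) recv 53: drop
Round 3: pos4(id79) recv 60: drop; pos0(id55) recv 79: fwd
Round 4: pos1(id60) recv 79: fwd
Round 5: pos2(id24) recv 79: fwd
Round 6: pos3(id56) recv 79: fwd
Round 7: pos4(id79) recv 79: ELECTED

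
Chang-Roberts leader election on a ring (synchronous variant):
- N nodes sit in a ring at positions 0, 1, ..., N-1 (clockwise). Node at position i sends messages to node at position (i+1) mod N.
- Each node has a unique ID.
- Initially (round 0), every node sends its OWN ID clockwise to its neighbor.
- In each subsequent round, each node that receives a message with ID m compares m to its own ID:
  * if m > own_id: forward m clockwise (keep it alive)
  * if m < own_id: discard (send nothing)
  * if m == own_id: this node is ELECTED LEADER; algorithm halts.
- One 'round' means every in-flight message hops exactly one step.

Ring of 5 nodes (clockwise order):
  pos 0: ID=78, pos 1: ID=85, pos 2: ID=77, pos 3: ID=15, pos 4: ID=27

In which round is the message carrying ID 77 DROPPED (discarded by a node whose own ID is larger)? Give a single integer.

Answer: 3

Derivation:
Round 1: pos1(id85) recv 78: drop; pos2(id77) recv 85: fwd; pos3(id15) recv 77: fwd; pos4(id27) recv 15: drop; pos0(id78) recv 27: drop
Round 2: pos3(id15) recv 85: fwd; pos4(id27) recv 77: fwd
Round 3: pos4(id27) recv 85: fwd; pos0(id78) recv 77: drop
Round 4: pos0(id78) recv 85: fwd
Round 5: pos1(id85) recv 85: ELECTED
Message ID 77 originates at pos 2; dropped at pos 0 in round 3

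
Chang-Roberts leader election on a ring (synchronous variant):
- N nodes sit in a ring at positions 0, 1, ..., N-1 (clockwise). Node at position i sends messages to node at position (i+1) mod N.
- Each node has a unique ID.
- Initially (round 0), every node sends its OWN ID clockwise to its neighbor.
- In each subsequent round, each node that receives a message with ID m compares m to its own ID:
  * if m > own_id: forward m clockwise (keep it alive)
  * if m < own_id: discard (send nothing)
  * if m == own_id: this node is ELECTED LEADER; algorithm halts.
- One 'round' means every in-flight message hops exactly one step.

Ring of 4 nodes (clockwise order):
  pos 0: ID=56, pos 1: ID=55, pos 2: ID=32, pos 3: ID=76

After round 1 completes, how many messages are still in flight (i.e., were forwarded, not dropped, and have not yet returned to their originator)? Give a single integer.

Round 1: pos1(id55) recv 56: fwd; pos2(id32) recv 55: fwd; pos3(id76) recv 32: drop; pos0(id56) recv 76: fwd
After round 1: 3 messages still in flight

Answer: 3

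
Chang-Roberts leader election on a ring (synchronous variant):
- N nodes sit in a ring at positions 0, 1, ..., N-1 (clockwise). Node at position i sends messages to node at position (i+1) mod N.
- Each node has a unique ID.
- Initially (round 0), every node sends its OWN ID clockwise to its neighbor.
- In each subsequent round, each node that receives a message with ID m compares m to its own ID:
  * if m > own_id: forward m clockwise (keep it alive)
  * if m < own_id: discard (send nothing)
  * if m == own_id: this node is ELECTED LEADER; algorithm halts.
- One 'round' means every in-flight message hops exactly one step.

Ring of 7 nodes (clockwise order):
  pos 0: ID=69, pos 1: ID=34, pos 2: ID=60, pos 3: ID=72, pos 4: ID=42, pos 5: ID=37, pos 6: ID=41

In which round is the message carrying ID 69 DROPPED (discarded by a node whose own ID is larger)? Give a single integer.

Answer: 3

Derivation:
Round 1: pos1(id34) recv 69: fwd; pos2(id60) recv 34: drop; pos3(id72) recv 60: drop; pos4(id42) recv 72: fwd; pos5(id37) recv 42: fwd; pos6(id41) recv 37: drop; pos0(id69) recv 41: drop
Round 2: pos2(id60) recv 69: fwd; pos5(id37) recv 72: fwd; pos6(id41) recv 42: fwd
Round 3: pos3(id72) recv 69: drop; pos6(id41) recv 72: fwd; pos0(id69) recv 42: drop
Round 4: pos0(id69) recv 72: fwd
Round 5: pos1(id34) recv 72: fwd
Round 6: pos2(id60) recv 72: fwd
Round 7: pos3(id72) recv 72: ELECTED
Message ID 69 originates at pos 0; dropped at pos 3 in round 3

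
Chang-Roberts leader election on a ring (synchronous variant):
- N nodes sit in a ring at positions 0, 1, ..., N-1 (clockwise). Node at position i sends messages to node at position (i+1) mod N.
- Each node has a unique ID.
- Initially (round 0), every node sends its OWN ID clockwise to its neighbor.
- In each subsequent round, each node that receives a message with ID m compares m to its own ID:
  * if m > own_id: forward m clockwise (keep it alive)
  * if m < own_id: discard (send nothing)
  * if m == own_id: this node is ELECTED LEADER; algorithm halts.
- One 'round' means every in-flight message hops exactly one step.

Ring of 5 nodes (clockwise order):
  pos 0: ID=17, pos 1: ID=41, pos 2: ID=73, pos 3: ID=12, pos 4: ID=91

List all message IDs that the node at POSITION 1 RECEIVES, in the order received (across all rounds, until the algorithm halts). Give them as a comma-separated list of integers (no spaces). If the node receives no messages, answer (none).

Answer: 17,91

Derivation:
Round 1: pos1(id41) recv 17: drop; pos2(id73) recv 41: drop; pos3(id12) recv 73: fwd; pos4(id91) recv 12: drop; pos0(id17) recv 91: fwd
Round 2: pos4(id91) recv 73: drop; pos1(id41) recv 91: fwd
Round 3: pos2(id73) recv 91: fwd
Round 4: pos3(id12) recv 91: fwd
Round 5: pos4(id91) recv 91: ELECTED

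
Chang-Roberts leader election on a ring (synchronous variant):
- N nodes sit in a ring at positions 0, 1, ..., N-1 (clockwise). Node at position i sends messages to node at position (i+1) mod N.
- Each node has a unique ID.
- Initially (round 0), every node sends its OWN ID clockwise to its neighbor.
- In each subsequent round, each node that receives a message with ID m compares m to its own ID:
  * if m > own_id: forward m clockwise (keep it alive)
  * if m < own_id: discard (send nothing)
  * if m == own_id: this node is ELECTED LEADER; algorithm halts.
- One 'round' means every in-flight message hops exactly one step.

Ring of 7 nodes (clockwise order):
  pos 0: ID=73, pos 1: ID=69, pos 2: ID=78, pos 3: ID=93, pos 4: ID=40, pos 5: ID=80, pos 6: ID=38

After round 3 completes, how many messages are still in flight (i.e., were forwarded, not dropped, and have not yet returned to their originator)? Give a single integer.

Answer: 2

Derivation:
Round 1: pos1(id69) recv 73: fwd; pos2(id78) recv 69: drop; pos3(id93) recv 78: drop; pos4(id40) recv 93: fwd; pos5(id80) recv 40: drop; pos6(id38) recv 80: fwd; pos0(id73) recv 38: drop
Round 2: pos2(id78) recv 73: drop; pos5(id80) recv 93: fwd; pos0(id73) recv 80: fwd
Round 3: pos6(id38) recv 93: fwd; pos1(id69) recv 80: fwd
After round 3: 2 messages still in flight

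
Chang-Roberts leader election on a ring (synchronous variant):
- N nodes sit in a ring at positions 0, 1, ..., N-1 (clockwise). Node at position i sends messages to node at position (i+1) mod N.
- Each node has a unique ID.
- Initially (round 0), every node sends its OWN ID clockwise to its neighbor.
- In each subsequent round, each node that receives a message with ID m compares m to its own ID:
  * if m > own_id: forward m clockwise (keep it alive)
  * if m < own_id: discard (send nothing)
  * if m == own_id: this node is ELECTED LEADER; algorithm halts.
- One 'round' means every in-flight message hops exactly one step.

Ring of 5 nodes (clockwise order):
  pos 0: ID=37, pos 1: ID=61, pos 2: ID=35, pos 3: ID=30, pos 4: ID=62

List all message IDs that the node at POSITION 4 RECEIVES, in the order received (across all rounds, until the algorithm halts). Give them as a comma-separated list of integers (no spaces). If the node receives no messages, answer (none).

Answer: 30,35,61,62

Derivation:
Round 1: pos1(id61) recv 37: drop; pos2(id35) recv 61: fwd; pos3(id30) recv 35: fwd; pos4(id62) recv 30: drop; pos0(id37) recv 62: fwd
Round 2: pos3(id30) recv 61: fwd; pos4(id62) recv 35: drop; pos1(id61) recv 62: fwd
Round 3: pos4(id62) recv 61: drop; pos2(id35) recv 62: fwd
Round 4: pos3(id30) recv 62: fwd
Round 5: pos4(id62) recv 62: ELECTED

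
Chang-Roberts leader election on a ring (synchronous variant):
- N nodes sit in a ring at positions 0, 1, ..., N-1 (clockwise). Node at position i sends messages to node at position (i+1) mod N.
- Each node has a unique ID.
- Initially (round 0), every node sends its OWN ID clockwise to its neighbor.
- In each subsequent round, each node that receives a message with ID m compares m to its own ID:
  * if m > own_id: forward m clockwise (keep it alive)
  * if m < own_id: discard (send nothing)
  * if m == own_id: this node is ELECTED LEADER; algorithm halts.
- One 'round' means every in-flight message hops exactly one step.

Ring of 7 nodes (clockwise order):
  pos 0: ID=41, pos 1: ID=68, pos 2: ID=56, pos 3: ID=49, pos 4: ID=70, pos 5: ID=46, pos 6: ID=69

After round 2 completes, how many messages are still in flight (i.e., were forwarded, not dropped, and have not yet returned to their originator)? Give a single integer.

Round 1: pos1(id68) recv 41: drop; pos2(id56) recv 68: fwd; pos3(id49) recv 56: fwd; pos4(id70) recv 49: drop; pos5(id46) recv 70: fwd; pos6(id69) recv 46: drop; pos0(id41) recv 69: fwd
Round 2: pos3(id49) recv 68: fwd; pos4(id70) recv 56: drop; pos6(id69) recv 70: fwd; pos1(id68) recv 69: fwd
After round 2: 3 messages still in flight

Answer: 3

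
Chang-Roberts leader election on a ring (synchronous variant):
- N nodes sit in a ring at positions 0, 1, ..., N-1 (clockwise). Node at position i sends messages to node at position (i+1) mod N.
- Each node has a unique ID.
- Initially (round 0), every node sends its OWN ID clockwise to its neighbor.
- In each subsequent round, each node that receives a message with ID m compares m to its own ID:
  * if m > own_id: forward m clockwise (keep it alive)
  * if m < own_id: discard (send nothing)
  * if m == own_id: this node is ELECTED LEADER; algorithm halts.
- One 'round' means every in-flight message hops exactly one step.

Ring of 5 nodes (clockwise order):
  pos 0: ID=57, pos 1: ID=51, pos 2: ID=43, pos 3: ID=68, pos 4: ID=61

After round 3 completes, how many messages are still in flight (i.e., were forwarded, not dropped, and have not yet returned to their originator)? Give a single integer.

Round 1: pos1(id51) recv 57: fwd; pos2(id43) recv 51: fwd; pos3(id68) recv 43: drop; pos4(id61) recv 68: fwd; pos0(id57) recv 61: fwd
Round 2: pos2(id43) recv 57: fwd; pos3(id68) recv 51: drop; pos0(id57) recv 68: fwd; pos1(id51) recv 61: fwd
Round 3: pos3(id68) recv 57: drop; pos1(id51) recv 68: fwd; pos2(id43) recv 61: fwd
After round 3: 2 messages still in flight

Answer: 2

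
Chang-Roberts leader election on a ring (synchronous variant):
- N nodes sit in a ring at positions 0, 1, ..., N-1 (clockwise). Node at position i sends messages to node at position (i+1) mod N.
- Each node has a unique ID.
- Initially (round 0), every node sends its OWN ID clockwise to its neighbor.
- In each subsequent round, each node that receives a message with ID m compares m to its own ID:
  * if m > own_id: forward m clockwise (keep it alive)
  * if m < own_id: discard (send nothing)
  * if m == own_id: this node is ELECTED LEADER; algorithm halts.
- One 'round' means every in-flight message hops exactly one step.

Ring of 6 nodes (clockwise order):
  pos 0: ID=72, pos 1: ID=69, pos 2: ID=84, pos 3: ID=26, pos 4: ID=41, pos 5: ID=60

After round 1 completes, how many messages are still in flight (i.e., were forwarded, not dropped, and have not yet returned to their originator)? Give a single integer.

Round 1: pos1(id69) recv 72: fwd; pos2(id84) recv 69: drop; pos3(id26) recv 84: fwd; pos4(id41) recv 26: drop; pos5(id60) recv 41: drop; pos0(id72) recv 60: drop
After round 1: 2 messages still in flight

Answer: 2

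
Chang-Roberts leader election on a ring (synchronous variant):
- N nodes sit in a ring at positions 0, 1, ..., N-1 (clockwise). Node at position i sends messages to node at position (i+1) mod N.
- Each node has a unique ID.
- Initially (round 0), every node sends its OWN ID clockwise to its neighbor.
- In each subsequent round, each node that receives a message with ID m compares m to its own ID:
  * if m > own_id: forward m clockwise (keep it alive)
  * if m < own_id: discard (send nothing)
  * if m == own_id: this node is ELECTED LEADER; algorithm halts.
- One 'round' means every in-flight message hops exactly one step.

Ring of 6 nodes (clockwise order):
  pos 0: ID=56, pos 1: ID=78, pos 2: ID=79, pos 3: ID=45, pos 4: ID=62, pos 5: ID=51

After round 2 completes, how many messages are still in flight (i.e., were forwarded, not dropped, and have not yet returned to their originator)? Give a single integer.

Answer: 2

Derivation:
Round 1: pos1(id78) recv 56: drop; pos2(id79) recv 78: drop; pos3(id45) recv 79: fwd; pos4(id62) recv 45: drop; pos5(id51) recv 62: fwd; pos0(id56) recv 51: drop
Round 2: pos4(id62) recv 79: fwd; pos0(id56) recv 62: fwd
After round 2: 2 messages still in flight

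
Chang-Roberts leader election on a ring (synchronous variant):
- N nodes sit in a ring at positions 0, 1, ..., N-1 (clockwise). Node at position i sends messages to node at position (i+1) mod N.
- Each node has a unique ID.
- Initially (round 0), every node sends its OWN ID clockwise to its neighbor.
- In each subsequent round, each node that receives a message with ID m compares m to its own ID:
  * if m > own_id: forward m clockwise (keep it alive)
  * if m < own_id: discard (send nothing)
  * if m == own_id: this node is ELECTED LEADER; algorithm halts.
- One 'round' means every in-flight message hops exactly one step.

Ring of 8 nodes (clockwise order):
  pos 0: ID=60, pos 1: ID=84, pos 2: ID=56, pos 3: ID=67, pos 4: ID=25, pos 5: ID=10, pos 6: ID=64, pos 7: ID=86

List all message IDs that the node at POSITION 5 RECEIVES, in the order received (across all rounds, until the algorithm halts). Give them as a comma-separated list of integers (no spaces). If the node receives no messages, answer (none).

Round 1: pos1(id84) recv 60: drop; pos2(id56) recv 84: fwd; pos3(id67) recv 56: drop; pos4(id25) recv 67: fwd; pos5(id10) recv 25: fwd; pos6(id64) recv 10: drop; pos7(id86) recv 64: drop; pos0(id60) recv 86: fwd
Round 2: pos3(id67) recv 84: fwd; pos5(id10) recv 67: fwd; pos6(id64) recv 25: drop; pos1(id84) recv 86: fwd
Round 3: pos4(id25) recv 84: fwd; pos6(id64) recv 67: fwd; pos2(id56) recv 86: fwd
Round 4: pos5(id10) recv 84: fwd; pos7(id86) recv 67: drop; pos3(id67) recv 86: fwd
Round 5: pos6(id64) recv 84: fwd; pos4(id25) recv 86: fwd
Round 6: pos7(id86) recv 84: drop; pos5(id10) recv 86: fwd
Round 7: pos6(id64) recv 86: fwd
Round 8: pos7(id86) recv 86: ELECTED

Answer: 25,67,84,86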